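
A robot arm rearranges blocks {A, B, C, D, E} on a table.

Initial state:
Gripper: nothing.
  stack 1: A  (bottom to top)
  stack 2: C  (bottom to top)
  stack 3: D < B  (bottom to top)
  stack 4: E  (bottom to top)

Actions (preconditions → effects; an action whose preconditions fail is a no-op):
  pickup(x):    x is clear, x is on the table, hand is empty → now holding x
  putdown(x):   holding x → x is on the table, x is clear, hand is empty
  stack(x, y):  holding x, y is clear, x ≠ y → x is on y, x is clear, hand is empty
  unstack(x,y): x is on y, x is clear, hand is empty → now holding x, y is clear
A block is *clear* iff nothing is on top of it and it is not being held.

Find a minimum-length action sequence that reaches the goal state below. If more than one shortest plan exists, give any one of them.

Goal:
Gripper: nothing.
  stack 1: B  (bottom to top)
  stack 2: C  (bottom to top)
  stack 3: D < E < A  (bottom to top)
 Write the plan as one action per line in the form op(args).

step 1 (unstack(B, D)): towers=[A; C; D; E] holding=B
step 2 (putdown(B)): towers=[A; B; C; D; E] holding=-
step 3 (pickup(E)): towers=[A; B; C; D] holding=E
step 4 (stack(E, D)): towers=[A; B; C; D/E] holding=-
step 5 (pickup(A)): towers=[B; C; D/E] holding=A
step 6 (stack(A, E)): towers=[B; C; D/E/A] holding=-
goal check: towers=[B; C; D/E/A] holding=- — reached (length 6, optimal by BFS)

unstack(B, D)
putdown(B)
pickup(E)
stack(E, D)
pickup(A)
stack(A, E)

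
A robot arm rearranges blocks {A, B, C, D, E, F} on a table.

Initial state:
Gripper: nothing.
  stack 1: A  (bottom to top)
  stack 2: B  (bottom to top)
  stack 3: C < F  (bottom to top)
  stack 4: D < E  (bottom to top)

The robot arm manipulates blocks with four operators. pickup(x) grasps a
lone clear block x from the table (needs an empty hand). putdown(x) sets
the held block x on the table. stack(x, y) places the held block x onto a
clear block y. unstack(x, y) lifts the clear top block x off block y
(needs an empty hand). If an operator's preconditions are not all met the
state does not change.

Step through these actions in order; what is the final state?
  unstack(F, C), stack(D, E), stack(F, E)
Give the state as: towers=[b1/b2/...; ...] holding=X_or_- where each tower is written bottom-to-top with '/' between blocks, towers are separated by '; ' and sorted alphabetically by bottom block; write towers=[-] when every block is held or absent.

towers=[A; B; C; D/E/F] holding=-

step 1 (unstack(F, C)): towers=[A; B; C; D/E] holding=F
step 2 (stack(D, E)) [no-op]: towers=[A; B; C; D/E] holding=F
step 3 (stack(F, E)): towers=[A; B; C; D/E/F] holding=-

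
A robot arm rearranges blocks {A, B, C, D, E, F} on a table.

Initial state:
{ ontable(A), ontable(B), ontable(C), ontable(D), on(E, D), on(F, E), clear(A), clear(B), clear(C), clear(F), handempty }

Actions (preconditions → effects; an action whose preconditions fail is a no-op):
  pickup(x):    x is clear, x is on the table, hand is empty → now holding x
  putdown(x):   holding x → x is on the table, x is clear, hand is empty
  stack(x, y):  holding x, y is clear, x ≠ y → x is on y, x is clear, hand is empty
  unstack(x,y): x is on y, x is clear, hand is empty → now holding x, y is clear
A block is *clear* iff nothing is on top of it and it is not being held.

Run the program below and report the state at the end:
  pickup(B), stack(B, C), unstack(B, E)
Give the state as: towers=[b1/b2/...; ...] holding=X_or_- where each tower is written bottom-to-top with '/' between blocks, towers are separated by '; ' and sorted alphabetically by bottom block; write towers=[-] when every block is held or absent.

towers=[A; C/B; D/E/F] holding=-

step 1 (pickup(B)): towers=[A; C; D/E/F] holding=B
step 2 (stack(B, C)): towers=[A; C/B; D/E/F] holding=-
step 3 (unstack(B, E)) [no-op]: towers=[A; C/B; D/E/F] holding=-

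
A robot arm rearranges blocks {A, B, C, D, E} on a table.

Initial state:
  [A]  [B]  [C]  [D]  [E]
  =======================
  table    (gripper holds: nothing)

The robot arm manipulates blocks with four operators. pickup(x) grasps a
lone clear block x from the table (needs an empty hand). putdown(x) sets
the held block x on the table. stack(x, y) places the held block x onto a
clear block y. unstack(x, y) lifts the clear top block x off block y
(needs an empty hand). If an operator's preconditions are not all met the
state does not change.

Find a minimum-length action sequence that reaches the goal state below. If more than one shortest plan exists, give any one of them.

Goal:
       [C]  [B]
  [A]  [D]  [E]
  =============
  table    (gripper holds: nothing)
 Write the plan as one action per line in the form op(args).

step 1 (pickup(B)): towers=[A; C; D; E] holding=B
step 2 (stack(B, E)): towers=[A; C; D; E/B] holding=-
step 3 (pickup(C)): towers=[A; D; E/B] holding=C
step 4 (stack(C, D)): towers=[A; D/C; E/B] holding=-
goal check: towers=[A; D/C; E/B] holding=- — reached (length 4, optimal by BFS)

pickup(B)
stack(B, E)
pickup(C)
stack(C, D)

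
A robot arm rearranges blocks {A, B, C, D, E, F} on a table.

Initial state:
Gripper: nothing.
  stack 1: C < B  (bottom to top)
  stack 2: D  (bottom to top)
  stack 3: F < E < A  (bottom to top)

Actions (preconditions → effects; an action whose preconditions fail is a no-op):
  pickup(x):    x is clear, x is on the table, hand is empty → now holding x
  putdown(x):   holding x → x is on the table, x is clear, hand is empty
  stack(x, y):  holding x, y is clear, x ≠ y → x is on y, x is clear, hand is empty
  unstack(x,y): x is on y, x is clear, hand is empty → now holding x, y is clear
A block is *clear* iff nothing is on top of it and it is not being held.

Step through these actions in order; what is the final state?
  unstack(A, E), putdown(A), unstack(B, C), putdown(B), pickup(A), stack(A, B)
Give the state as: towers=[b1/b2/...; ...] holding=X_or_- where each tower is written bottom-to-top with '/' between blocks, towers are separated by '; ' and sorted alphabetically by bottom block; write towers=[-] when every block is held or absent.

towers=[B/A; C; D; F/E] holding=-

step 1 (unstack(A, E)): towers=[C/B; D; F/E] holding=A
step 2 (putdown(A)): towers=[A; C/B; D; F/E] holding=-
step 3 (unstack(B, C)): towers=[A; C; D; F/E] holding=B
step 4 (putdown(B)): towers=[A; B; C; D; F/E] holding=-
step 5 (pickup(A)): towers=[B; C; D; F/E] holding=A
step 6 (stack(A, B)): towers=[B/A; C; D; F/E] holding=-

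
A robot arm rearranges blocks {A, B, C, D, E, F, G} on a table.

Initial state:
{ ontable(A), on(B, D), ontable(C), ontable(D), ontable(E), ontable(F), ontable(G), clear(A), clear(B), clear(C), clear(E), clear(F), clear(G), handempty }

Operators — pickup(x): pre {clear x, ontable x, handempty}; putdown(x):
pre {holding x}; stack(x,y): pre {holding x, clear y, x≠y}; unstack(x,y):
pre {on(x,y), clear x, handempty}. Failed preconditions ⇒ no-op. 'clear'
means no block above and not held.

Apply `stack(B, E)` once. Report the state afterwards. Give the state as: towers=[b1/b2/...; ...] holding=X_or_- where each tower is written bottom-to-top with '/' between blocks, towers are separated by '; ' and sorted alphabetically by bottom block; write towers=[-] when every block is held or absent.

towers=[A; C; D/B; E; F; G] holding=-

before: towers=[A; C; D/B; E; F; G] holding=-
pre[stack(B, E)]: holding(B) ✗, clear(E) ✓, B≠E ✓
holding(B) unmet → stack(B, E) is a no-op
after:  towers=[A; C; D/B; E; F; G] holding=-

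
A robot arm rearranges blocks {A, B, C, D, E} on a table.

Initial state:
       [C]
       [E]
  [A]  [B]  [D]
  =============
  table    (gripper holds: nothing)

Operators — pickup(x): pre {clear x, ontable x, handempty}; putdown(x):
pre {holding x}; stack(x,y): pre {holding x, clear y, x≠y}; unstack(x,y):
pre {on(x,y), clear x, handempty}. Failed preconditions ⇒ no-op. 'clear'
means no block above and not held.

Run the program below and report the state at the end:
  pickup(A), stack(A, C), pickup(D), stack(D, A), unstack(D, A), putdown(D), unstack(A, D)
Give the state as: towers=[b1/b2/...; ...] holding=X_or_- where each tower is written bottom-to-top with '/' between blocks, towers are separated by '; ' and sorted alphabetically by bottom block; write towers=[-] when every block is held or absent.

step 1 (pickup(A)): towers=[B/E/C; D] holding=A
step 2 (stack(A, C)): towers=[B/E/C/A; D] holding=-
step 3 (pickup(D)): towers=[B/E/C/A] holding=D
step 4 (stack(D, A)): towers=[B/E/C/A/D] holding=-
step 5 (unstack(D, A)): towers=[B/E/C/A] holding=D
step 6 (putdown(D)): towers=[B/E/C/A; D] holding=-
step 7 (unstack(A, D)) [no-op]: towers=[B/E/C/A; D] holding=-

towers=[B/E/C/A; D] holding=-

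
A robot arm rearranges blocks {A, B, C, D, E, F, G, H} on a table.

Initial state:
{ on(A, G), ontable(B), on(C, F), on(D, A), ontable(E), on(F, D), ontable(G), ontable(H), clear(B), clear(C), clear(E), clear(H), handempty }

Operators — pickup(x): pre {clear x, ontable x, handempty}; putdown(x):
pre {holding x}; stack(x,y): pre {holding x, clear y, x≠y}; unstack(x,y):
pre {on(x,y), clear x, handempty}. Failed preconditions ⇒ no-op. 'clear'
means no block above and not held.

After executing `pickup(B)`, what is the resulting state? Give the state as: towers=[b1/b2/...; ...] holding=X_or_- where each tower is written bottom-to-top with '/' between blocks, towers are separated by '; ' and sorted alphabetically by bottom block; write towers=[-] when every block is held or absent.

before: towers=[B; E; G/A/D/F/C; H] holding=-
pre[pickup(B)]: clear(B) ok, ontable(B) ok, handempty ok
all met → apply pickup(B)
after:  towers=[E; G/A/D/F/C; H] holding=B

towers=[E; G/A/D/F/C; H] holding=B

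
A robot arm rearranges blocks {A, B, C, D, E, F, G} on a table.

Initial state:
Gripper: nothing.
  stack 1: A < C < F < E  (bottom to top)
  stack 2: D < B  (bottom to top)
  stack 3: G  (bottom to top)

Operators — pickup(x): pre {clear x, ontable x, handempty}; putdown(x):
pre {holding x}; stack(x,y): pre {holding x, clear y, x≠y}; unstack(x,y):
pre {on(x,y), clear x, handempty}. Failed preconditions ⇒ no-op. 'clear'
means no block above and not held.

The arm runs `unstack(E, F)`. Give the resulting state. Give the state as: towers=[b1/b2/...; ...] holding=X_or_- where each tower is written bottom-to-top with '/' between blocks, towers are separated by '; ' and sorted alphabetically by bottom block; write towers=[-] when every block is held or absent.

towers=[A/C/F; D/B; G] holding=E

before: towers=[A/C/F/E; D/B; G] holding=-
pre[unstack(E, F)]: on(E,F) yes, clear(E) yes, handempty yes
all met → apply unstack(E, F)
after:  towers=[A/C/F; D/B; G] holding=E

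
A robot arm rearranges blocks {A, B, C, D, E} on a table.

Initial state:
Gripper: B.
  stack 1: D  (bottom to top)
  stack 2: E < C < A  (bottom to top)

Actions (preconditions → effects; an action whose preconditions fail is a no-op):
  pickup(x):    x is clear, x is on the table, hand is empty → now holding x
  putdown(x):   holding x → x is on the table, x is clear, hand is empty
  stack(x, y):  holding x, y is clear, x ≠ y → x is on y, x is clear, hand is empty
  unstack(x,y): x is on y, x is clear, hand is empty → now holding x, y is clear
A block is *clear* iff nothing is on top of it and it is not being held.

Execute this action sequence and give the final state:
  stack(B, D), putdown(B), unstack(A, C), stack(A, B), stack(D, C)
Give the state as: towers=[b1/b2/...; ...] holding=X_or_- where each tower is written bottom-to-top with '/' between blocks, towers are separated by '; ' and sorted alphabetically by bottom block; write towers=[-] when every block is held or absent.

step 1 (stack(B, D)): towers=[D/B; E/C/A] holding=-
step 2 (putdown(B)) [no-op]: towers=[D/B; E/C/A] holding=-
step 3 (unstack(A, C)): towers=[D/B; E/C] holding=A
step 4 (stack(A, B)): towers=[D/B/A; E/C] holding=-
step 5 (stack(D, C)) [no-op]: towers=[D/B/A; E/C] holding=-

towers=[D/B/A; E/C] holding=-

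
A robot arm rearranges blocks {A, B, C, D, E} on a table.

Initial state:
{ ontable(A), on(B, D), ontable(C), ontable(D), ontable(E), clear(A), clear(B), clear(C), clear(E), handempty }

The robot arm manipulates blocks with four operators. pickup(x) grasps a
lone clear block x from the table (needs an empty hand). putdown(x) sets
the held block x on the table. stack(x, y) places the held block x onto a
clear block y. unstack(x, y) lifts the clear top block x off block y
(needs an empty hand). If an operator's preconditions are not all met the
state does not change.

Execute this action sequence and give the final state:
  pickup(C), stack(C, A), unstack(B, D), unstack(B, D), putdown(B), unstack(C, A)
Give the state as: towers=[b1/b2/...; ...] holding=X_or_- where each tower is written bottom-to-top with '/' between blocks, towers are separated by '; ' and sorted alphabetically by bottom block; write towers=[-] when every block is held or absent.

towers=[A; B; D; E] holding=C

step 1 (pickup(C)): towers=[A; D/B; E] holding=C
step 2 (stack(C, A)): towers=[A/C; D/B; E] holding=-
step 3 (unstack(B, D)): towers=[A/C; D; E] holding=B
step 4 (unstack(B, D)) [no-op]: towers=[A/C; D; E] holding=B
step 5 (putdown(B)): towers=[A/C; B; D; E] holding=-
step 6 (unstack(C, A)): towers=[A; B; D; E] holding=C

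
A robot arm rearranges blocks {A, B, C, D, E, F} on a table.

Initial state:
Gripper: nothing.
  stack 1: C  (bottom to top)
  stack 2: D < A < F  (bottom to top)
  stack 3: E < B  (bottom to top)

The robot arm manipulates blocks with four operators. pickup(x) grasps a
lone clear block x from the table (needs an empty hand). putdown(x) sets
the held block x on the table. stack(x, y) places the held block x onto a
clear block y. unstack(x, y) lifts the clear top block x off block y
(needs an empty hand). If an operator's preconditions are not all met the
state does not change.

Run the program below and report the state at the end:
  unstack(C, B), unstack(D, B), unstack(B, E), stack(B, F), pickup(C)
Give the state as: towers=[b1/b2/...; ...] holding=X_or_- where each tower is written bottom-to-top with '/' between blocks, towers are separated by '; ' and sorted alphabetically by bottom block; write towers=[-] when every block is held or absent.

towers=[D/A/F/B; E] holding=C

step 1 (unstack(C, B)) [no-op]: towers=[C; D/A/F; E/B] holding=-
step 2 (unstack(D, B)) [no-op]: towers=[C; D/A/F; E/B] holding=-
step 3 (unstack(B, E)): towers=[C; D/A/F; E] holding=B
step 4 (stack(B, F)): towers=[C; D/A/F/B; E] holding=-
step 5 (pickup(C)): towers=[D/A/F/B; E] holding=C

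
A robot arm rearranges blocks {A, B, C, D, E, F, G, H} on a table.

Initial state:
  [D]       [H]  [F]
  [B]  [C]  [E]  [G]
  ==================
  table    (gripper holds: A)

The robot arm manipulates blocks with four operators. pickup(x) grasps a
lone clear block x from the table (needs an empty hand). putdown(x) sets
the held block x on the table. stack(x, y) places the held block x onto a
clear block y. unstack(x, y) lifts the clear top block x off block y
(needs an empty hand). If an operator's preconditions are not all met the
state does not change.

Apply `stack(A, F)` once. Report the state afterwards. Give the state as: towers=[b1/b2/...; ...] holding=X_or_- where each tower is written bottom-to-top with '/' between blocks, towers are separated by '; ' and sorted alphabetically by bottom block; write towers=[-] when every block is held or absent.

towers=[B/D; C; E/H; G/F/A] holding=-

before: towers=[B/D; C; E/H; G/F] holding=A
pre[stack(A, F)]: holding(A) ✓, clear(F) ✓, A≠F ✓
all met → apply stack(A, F)
after:  towers=[B/D; C; E/H; G/F/A] holding=-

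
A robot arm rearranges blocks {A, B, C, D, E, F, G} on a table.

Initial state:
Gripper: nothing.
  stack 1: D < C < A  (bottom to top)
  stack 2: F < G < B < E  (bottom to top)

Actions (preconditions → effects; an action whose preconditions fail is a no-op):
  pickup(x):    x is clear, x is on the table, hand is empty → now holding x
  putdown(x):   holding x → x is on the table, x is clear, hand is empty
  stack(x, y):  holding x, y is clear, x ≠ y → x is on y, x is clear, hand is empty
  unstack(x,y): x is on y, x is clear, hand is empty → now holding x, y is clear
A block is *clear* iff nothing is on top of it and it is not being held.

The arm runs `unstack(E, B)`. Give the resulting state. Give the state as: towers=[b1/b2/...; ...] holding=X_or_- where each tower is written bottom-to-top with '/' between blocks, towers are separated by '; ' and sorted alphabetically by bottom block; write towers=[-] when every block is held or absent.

before: towers=[D/C/A; F/G/B/E] holding=-
pre[unstack(E, B)]: on(E,B) yes, clear(E) yes, handempty yes
all met → apply unstack(E, B)
after:  towers=[D/C/A; F/G/B] holding=E

towers=[D/C/A; F/G/B] holding=E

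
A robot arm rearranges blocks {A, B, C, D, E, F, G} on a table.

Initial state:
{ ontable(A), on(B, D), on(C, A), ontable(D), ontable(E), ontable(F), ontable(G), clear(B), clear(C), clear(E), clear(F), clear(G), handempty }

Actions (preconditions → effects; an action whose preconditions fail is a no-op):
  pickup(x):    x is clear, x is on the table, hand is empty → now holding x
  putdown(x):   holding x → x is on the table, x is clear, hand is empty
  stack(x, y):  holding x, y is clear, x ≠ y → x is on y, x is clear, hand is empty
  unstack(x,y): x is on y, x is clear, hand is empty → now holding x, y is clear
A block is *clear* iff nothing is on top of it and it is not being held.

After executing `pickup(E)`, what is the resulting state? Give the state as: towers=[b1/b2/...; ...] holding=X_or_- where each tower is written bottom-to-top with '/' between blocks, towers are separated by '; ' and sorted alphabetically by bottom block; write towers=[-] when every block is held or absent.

before: towers=[A/C; D/B; E; F; G] holding=-
pre[pickup(E)]: clear(E) ok, ontable(E) ok, handempty ok
all met → apply pickup(E)
after:  towers=[A/C; D/B; F; G] holding=E

towers=[A/C; D/B; F; G] holding=E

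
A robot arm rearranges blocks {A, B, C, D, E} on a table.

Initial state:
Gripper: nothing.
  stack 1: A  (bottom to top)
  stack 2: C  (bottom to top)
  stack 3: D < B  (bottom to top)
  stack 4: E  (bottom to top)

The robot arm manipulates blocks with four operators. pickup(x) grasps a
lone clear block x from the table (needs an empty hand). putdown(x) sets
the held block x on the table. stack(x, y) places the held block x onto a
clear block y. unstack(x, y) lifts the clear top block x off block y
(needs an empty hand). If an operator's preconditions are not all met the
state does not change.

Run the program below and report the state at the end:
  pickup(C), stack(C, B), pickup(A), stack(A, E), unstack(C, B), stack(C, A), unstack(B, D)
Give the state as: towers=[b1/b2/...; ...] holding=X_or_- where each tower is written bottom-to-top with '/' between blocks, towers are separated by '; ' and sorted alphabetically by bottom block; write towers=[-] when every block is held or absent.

towers=[D; E/A/C] holding=B

step 1 (pickup(C)): towers=[A; D/B; E] holding=C
step 2 (stack(C, B)): towers=[A; D/B/C; E] holding=-
step 3 (pickup(A)): towers=[D/B/C; E] holding=A
step 4 (stack(A, E)): towers=[D/B/C; E/A] holding=-
step 5 (unstack(C, B)): towers=[D/B; E/A] holding=C
step 6 (stack(C, A)): towers=[D/B; E/A/C] holding=-
step 7 (unstack(B, D)): towers=[D; E/A/C] holding=B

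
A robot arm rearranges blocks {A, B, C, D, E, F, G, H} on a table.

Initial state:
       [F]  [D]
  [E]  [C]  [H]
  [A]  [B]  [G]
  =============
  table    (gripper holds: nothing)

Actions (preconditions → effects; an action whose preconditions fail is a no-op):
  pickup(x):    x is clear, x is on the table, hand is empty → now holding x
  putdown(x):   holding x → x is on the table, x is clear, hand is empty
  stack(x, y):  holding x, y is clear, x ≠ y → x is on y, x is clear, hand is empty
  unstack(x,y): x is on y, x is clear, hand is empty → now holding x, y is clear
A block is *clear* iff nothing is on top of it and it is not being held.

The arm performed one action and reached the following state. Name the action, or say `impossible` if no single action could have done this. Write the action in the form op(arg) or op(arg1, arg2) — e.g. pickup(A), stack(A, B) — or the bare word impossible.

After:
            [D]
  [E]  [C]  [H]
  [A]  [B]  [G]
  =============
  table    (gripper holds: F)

target: towers=[A/E; B/C; G/H/D] holding=F
     unstack(E, A) → towers=[A; B/C/F; G/H/D] holding=E
     unstack(F, C) → towers=[A/E; B/C; G/H/D] holding=F  ← match
     unstack(D, H) → towers=[A/E; B/C/F; G/H] holding=D

unstack(F, C)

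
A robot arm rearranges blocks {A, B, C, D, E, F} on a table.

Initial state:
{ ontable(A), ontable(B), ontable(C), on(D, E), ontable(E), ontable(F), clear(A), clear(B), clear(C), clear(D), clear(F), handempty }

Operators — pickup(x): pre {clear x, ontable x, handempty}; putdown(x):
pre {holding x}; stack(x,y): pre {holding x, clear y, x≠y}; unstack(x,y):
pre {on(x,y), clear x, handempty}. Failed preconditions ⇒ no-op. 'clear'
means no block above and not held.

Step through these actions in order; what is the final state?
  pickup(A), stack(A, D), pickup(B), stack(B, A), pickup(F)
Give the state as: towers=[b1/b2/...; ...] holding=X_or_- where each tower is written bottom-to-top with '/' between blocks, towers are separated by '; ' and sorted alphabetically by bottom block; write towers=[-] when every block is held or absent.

towers=[C; E/D/A/B] holding=F

step 1 (pickup(A)): towers=[B; C; E/D; F] holding=A
step 2 (stack(A, D)): towers=[B; C; E/D/A; F] holding=-
step 3 (pickup(B)): towers=[C; E/D/A; F] holding=B
step 4 (stack(B, A)): towers=[C; E/D/A/B; F] holding=-
step 5 (pickup(F)): towers=[C; E/D/A/B] holding=F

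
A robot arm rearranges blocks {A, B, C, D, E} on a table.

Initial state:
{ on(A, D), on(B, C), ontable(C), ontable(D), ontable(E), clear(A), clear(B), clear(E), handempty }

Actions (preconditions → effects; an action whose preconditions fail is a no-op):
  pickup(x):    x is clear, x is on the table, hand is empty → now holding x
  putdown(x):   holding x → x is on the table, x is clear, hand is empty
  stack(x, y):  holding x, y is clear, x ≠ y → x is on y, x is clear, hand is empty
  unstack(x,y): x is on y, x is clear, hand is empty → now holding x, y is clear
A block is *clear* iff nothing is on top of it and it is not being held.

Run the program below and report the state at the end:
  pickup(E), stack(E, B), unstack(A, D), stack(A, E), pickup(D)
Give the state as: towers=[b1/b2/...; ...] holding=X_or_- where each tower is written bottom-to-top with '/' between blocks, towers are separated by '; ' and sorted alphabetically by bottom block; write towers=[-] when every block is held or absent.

step 1 (pickup(E)): towers=[C/B; D/A] holding=E
step 2 (stack(E, B)): towers=[C/B/E; D/A] holding=-
step 3 (unstack(A, D)): towers=[C/B/E; D] holding=A
step 4 (stack(A, E)): towers=[C/B/E/A; D] holding=-
step 5 (pickup(D)): towers=[C/B/E/A] holding=D

towers=[C/B/E/A] holding=D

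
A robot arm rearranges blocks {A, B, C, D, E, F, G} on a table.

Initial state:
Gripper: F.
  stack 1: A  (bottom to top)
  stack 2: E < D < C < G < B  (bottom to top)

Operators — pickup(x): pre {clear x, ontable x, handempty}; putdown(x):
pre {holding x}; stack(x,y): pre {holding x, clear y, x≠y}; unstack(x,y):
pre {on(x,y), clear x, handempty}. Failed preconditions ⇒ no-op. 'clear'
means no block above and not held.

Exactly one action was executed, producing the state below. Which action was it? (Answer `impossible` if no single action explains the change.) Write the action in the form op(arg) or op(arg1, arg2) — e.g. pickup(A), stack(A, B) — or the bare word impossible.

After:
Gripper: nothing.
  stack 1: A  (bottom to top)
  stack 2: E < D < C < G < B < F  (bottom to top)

stack(F, B)

target: towers=[A; E/D/C/G/B/F] holding=-
        putdown(F) → towers=[A; E/D/C/G/B; F] holding=-
       stack(F, B) → towers=[A; E/D/C/G/B/F] holding=-  ← match
       stack(F, A) → towers=[A/F; E/D/C/G/B] holding=-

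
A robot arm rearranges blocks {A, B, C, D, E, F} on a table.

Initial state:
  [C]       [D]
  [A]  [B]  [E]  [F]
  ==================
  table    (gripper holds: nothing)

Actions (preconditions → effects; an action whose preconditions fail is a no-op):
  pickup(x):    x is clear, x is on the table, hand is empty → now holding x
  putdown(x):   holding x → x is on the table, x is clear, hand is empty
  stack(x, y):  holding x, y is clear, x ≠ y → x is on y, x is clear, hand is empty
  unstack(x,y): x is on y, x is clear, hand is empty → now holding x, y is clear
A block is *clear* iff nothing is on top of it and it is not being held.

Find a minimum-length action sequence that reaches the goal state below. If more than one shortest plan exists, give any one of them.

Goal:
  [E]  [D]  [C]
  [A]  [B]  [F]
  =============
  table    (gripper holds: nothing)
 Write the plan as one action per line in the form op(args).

step 1 (unstack(D, E)): towers=[A/C; B; E; F] holding=D
step 2 (stack(D, B)): towers=[A/C; B/D; E; F] holding=-
step 3 (unstack(C, A)): towers=[A; B/D; E; F] holding=C
step 4 (stack(C, F)): towers=[A; B/D; E; F/C] holding=-
step 5 (pickup(E)): towers=[A; B/D; F/C] holding=E
step 6 (stack(E, A)): towers=[A/E; B/D; F/C] holding=-
goal check: towers=[A/E; B/D; F/C] holding=- — reached (length 6, optimal by BFS)

unstack(D, E)
stack(D, B)
unstack(C, A)
stack(C, F)
pickup(E)
stack(E, A)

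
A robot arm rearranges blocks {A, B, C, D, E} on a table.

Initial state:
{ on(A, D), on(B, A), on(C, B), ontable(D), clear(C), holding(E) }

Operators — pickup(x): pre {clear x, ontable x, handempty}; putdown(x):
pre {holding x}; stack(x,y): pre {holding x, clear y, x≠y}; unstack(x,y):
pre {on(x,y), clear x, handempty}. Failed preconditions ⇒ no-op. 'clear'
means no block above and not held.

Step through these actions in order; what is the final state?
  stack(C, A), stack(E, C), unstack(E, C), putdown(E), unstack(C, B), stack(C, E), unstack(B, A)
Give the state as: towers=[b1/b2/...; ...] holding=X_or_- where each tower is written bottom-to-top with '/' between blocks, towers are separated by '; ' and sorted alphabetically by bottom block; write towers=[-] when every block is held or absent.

step 1 (stack(C, A)) [no-op]: towers=[D/A/B/C] holding=E
step 2 (stack(E, C)): towers=[D/A/B/C/E] holding=-
step 3 (unstack(E, C)): towers=[D/A/B/C] holding=E
step 4 (putdown(E)): towers=[D/A/B/C; E] holding=-
step 5 (unstack(C, B)): towers=[D/A/B; E] holding=C
step 6 (stack(C, E)): towers=[D/A/B; E/C] holding=-
step 7 (unstack(B, A)): towers=[D/A; E/C] holding=B

towers=[D/A; E/C] holding=B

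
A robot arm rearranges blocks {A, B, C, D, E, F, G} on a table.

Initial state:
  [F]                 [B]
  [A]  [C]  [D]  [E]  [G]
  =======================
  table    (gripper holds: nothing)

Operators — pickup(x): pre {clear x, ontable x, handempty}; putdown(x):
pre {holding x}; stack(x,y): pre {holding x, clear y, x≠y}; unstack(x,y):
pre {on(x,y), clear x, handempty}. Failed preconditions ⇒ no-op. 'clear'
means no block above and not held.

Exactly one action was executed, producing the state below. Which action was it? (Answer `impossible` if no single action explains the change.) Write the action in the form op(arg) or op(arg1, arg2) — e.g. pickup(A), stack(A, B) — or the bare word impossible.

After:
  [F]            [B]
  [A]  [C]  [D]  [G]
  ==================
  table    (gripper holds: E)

pickup(E)

target: towers=[A/F; C; D; G/B] holding=E
     unstack(B, G) → towers=[A/F; C; D; E; G] holding=B
     unstack(F, A) → towers=[A; C; D; E; G/B] holding=F
         pickup(D) → towers=[A/F; C; E; G/B] holding=D
         pickup(E) → towers=[A/F; C; D; G/B] holding=E  ← match
         pickup(C) → towers=[A/F; D; E; G/B] holding=C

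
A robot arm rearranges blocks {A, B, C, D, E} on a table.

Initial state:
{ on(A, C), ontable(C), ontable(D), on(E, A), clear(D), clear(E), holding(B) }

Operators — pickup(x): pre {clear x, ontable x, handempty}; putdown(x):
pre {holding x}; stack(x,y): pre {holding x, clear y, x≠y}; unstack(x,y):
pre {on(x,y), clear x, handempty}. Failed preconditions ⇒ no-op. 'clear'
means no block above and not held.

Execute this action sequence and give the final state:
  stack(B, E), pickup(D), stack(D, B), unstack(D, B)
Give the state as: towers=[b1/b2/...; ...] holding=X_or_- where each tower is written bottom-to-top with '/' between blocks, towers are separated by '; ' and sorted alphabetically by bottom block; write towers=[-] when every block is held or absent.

towers=[C/A/E/B] holding=D

step 1 (stack(B, E)): towers=[C/A/E/B; D] holding=-
step 2 (pickup(D)): towers=[C/A/E/B] holding=D
step 3 (stack(D, B)): towers=[C/A/E/B/D] holding=-
step 4 (unstack(D, B)): towers=[C/A/E/B] holding=D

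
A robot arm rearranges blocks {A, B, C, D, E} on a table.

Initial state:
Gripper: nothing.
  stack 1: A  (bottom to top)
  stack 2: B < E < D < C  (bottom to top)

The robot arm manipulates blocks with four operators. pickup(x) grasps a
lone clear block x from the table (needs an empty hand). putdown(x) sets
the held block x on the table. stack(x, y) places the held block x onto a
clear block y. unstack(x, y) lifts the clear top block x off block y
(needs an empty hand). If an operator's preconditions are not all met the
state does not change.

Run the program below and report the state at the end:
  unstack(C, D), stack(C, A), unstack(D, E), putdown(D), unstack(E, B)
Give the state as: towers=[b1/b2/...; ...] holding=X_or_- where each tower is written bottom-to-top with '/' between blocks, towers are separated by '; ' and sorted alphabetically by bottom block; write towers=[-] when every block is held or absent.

step 1 (unstack(C, D)): towers=[A; B/E/D] holding=C
step 2 (stack(C, A)): towers=[A/C; B/E/D] holding=-
step 3 (unstack(D, E)): towers=[A/C; B/E] holding=D
step 4 (putdown(D)): towers=[A/C; B/E; D] holding=-
step 5 (unstack(E, B)): towers=[A/C; B; D] holding=E

towers=[A/C; B; D] holding=E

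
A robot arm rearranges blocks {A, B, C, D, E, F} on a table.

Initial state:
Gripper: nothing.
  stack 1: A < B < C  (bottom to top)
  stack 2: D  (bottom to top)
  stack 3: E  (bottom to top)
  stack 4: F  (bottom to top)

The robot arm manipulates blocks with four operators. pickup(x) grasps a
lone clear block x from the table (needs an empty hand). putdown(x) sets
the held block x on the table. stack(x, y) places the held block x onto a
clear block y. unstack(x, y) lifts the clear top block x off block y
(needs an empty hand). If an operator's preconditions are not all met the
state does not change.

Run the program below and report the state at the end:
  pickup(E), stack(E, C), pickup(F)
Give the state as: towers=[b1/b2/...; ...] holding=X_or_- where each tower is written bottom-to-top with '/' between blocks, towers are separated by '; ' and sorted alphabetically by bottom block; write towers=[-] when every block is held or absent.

towers=[A/B/C/E; D] holding=F

step 1 (pickup(E)): towers=[A/B/C; D; F] holding=E
step 2 (stack(E, C)): towers=[A/B/C/E; D; F] holding=-
step 3 (pickup(F)): towers=[A/B/C/E; D] holding=F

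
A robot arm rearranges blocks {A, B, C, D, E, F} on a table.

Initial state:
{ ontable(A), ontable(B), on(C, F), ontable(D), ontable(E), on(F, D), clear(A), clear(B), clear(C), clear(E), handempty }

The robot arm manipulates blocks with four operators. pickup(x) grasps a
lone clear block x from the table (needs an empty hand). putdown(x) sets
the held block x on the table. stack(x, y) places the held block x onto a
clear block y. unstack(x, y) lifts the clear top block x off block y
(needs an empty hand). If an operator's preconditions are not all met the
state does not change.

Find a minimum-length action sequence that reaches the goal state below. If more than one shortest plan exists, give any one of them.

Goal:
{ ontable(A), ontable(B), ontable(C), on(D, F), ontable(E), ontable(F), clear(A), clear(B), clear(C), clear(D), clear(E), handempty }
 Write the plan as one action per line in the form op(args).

step 1 (unstack(C, F)): towers=[A; B; D/F; E] holding=C
step 2 (putdown(C)): towers=[A; B; C; D/F; E] holding=-
step 3 (unstack(F, D)): towers=[A; B; C; D; E] holding=F
step 4 (putdown(F)): towers=[A; B; C; D; E; F] holding=-
step 5 (pickup(D)): towers=[A; B; C; E; F] holding=D
step 6 (stack(D, F)): towers=[A; B; C; E; F/D] holding=-
goal check: towers=[A; B; C; E; F/D] holding=- — reached (length 6, optimal by BFS)

unstack(C, F)
putdown(C)
unstack(F, D)
putdown(F)
pickup(D)
stack(D, F)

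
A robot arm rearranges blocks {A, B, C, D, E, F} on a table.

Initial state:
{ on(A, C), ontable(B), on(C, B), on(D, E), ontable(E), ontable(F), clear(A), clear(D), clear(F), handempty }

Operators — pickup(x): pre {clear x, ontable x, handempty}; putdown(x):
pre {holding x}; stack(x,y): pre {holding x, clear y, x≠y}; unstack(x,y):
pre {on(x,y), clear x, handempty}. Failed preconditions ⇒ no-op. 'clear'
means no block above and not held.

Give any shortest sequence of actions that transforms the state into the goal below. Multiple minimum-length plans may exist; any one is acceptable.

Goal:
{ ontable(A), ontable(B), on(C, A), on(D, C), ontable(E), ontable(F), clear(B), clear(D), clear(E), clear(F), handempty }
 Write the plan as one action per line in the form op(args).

unstack(A, C)
putdown(A)
unstack(C, B)
stack(C, A)
unstack(D, E)
stack(D, C)

step 1 (unstack(A, C)): towers=[B/C; E/D; F] holding=A
step 2 (putdown(A)): towers=[A; B/C; E/D; F] holding=-
step 3 (unstack(C, B)): towers=[A; B; E/D; F] holding=C
step 4 (stack(C, A)): towers=[A/C; B; E/D; F] holding=-
step 5 (unstack(D, E)): towers=[A/C; B; E; F] holding=D
step 6 (stack(D, C)): towers=[A/C/D; B; E; F] holding=-
goal check: towers=[A/C/D; B; E; F] holding=- — reached (length 6, optimal by BFS)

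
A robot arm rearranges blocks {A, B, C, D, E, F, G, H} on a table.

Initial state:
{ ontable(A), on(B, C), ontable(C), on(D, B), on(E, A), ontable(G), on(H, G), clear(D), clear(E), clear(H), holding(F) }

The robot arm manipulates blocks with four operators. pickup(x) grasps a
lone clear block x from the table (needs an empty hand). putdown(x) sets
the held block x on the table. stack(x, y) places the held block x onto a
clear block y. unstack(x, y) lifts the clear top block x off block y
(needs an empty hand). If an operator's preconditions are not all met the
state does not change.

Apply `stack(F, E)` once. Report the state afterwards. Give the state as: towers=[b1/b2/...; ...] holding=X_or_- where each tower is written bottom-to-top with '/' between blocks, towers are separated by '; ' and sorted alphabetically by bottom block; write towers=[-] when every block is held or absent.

before: towers=[A/E; C/B/D; G/H] holding=F
pre[stack(F, E)]: holding(F) ✓, clear(E) ✓, F≠E ✓
all met → apply stack(F, E)
after:  towers=[A/E/F; C/B/D; G/H] holding=-

towers=[A/E/F; C/B/D; G/H] holding=-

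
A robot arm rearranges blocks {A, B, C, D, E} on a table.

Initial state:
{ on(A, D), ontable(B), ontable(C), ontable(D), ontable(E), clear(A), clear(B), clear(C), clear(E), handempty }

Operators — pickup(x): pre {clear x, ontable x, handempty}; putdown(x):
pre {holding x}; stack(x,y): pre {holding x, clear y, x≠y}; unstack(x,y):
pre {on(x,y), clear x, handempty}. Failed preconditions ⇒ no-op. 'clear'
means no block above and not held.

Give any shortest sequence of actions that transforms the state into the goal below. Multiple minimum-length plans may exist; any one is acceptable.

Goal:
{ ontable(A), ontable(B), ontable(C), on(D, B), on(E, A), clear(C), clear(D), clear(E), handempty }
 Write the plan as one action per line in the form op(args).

unstack(A, D)
putdown(A)
pickup(D)
stack(D, B)
pickup(E)
stack(E, A)

step 1 (unstack(A, D)): towers=[B; C; D; E] holding=A
step 2 (putdown(A)): towers=[A; B; C; D; E] holding=-
step 3 (pickup(D)): towers=[A; B; C; E] holding=D
step 4 (stack(D, B)): towers=[A; B/D; C; E] holding=-
step 5 (pickup(E)): towers=[A; B/D; C] holding=E
step 6 (stack(E, A)): towers=[A/E; B/D; C] holding=-
goal check: towers=[A/E; B/D; C] holding=- — reached (length 6, optimal by BFS)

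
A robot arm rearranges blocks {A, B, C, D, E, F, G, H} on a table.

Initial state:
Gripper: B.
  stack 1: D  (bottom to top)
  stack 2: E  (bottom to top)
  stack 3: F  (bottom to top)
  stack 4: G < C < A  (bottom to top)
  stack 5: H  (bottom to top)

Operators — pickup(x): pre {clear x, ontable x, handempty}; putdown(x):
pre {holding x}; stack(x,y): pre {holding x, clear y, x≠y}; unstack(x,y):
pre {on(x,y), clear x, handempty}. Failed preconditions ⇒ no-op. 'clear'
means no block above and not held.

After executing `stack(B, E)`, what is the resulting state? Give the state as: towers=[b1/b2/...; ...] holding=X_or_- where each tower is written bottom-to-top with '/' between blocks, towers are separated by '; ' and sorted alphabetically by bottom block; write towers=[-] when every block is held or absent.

towers=[D; E/B; F; G/C/A; H] holding=-

before: towers=[D; E; F; G/C/A; H] holding=B
pre[stack(B, E)]: holding(B) ok, clear(E) ok, B≠E ok
all met → apply stack(B, E)
after:  towers=[D; E/B; F; G/C/A; H] holding=-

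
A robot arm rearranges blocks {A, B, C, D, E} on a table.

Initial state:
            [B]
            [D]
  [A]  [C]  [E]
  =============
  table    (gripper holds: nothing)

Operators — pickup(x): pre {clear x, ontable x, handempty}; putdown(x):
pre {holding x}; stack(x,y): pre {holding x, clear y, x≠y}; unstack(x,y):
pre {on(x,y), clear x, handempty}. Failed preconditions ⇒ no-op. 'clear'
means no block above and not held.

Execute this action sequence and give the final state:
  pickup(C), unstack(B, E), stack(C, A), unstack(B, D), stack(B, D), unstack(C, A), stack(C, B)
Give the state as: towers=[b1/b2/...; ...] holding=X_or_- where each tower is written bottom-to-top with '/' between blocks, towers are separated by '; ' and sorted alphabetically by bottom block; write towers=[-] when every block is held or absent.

towers=[A; E/D/B/C] holding=-

step 1 (pickup(C)): towers=[A; E/D/B] holding=C
step 2 (unstack(B, E)) [no-op]: towers=[A; E/D/B] holding=C
step 3 (stack(C, A)): towers=[A/C; E/D/B] holding=-
step 4 (unstack(B, D)): towers=[A/C; E/D] holding=B
step 5 (stack(B, D)): towers=[A/C; E/D/B] holding=-
step 6 (unstack(C, A)): towers=[A; E/D/B] holding=C
step 7 (stack(C, B)): towers=[A; E/D/B/C] holding=-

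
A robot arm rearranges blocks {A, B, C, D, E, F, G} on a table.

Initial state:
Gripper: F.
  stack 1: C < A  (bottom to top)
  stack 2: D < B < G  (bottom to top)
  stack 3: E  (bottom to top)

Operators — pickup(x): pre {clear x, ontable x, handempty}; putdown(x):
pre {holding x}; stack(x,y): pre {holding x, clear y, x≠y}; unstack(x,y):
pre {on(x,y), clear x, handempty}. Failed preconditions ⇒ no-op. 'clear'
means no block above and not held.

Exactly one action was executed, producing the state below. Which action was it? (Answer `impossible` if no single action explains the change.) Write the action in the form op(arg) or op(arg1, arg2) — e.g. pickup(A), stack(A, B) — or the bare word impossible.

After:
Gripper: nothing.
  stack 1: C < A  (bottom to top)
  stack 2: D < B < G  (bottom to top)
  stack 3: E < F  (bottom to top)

target: towers=[C/A; D/B/G; E/F] holding=-
        putdown(F) → towers=[C/A; D/B/G; E; F] holding=-
       stack(F, G) → towers=[C/A; D/B/G/F; E] holding=-
       stack(F, A) → towers=[C/A/F; D/B/G; E] holding=-
       stack(F, E) → towers=[C/A; D/B/G; E/F] holding=-  ← match

stack(F, E)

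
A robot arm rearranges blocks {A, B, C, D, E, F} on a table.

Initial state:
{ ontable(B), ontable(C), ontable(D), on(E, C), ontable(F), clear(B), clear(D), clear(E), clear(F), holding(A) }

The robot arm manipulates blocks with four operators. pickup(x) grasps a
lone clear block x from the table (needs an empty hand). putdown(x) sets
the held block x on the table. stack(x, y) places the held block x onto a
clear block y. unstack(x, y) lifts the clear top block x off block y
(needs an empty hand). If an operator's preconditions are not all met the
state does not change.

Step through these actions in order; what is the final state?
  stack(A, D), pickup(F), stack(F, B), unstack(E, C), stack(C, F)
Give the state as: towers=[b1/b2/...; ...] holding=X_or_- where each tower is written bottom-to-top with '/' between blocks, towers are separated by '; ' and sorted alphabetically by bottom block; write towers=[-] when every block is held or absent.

towers=[B/F; C; D/A] holding=E

step 1 (stack(A, D)): towers=[B; C/E; D/A; F] holding=-
step 2 (pickup(F)): towers=[B; C/E; D/A] holding=F
step 3 (stack(F, B)): towers=[B/F; C/E; D/A] holding=-
step 4 (unstack(E, C)): towers=[B/F; C; D/A] holding=E
step 5 (stack(C, F)) [no-op]: towers=[B/F; C; D/A] holding=E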